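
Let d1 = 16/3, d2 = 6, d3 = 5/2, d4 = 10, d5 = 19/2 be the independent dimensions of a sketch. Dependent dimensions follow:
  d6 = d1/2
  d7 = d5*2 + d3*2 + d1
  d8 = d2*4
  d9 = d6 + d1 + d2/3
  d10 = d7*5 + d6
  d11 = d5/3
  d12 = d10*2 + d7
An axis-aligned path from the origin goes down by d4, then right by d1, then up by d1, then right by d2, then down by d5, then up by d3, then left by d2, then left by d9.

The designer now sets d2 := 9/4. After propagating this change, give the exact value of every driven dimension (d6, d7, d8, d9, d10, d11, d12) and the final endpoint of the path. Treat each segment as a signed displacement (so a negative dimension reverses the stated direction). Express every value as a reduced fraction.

d6 = 8/3
d7 = 88/3
d8 = 9
d9 = 35/4
d10 = 448/3
d11 = 19/6
d12 = 328
endpoint = (-41/12, -35/3)

Apply edit: d2 := 9/4
  d6 = d1/2 = 8/3
  d7 = d5*2 + d3*2 + d1 = 88/3
  d8 = d2*4 = 9
  d9 = d6 + d1 + d2/3 = 35/4
  d10 = d7*5 + d6 = 448/3
  d11 = d5/3 = 19/6
  d12 = d10*2 + d7 = 328
Walk from origin (0, 0):
  seg 1: down by d4 = 10 → (0, -10)
  seg 2: right by d1 = 16/3 → (16/3, -10)
  seg 3: up by d1 = 16/3 → (16/3, -14/3)
  seg 4: right by d2 = 9/4 → (91/12, -14/3)
  seg 5: down by d5 = 19/2 → (91/12, -85/6)
  seg 6: up by d3 = 5/2 → (91/12, -35/3)
  seg 7: left by d2 = 9/4 → (16/3, -35/3)
  seg 8: left by d9 = 35/4 → (-41/12, -35/3)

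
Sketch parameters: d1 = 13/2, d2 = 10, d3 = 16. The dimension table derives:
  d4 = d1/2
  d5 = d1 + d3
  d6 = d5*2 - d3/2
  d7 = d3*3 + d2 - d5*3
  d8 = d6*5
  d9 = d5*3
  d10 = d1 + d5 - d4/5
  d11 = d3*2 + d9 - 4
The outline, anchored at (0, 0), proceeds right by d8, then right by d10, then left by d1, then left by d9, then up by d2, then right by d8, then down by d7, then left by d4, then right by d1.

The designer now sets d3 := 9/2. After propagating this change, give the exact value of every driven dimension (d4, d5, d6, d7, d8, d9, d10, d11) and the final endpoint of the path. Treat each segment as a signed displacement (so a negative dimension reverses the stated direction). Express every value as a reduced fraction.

d4 = 13/4
d5 = 11
d6 = 79/4
d7 = -19/2
d8 = 395/4
d9 = 33
d10 = 337/20
d11 = 38
endpoint = (1781/10, 39/2)

Apply edit: d3 := 9/2
  d4 = d1/2 = 13/4
  d5 = d1 + d3 = 11
  d6 = d5*2 - d3/2 = 79/4
  d7 = d3*3 + d2 - d5*3 = -19/2
  d8 = d6*5 = 395/4
  d9 = d5*3 = 33
  d10 = d1 + d5 - d4/5 = 337/20
  d11 = d3*2 + d9 - 4 = 38
Walk from origin (0, 0):
  seg 1: right by d8 = 395/4 → (395/4, 0)
  seg 2: right by d10 = 337/20 → (578/5, 0)
  seg 3: left by d1 = 13/2 → (1091/10, 0)
  seg 4: left by d9 = 33 → (761/10, 0)
  seg 5: up by d2 = 10 → (761/10, 10)
  seg 6: right by d8 = 395/4 → (3497/20, 10)
  seg 7: down by d7 = -19/2 → (3497/20, 39/2)
  seg 8: left by d4 = 13/4 → (858/5, 39/2)
  seg 9: right by d1 = 13/2 → (1781/10, 39/2)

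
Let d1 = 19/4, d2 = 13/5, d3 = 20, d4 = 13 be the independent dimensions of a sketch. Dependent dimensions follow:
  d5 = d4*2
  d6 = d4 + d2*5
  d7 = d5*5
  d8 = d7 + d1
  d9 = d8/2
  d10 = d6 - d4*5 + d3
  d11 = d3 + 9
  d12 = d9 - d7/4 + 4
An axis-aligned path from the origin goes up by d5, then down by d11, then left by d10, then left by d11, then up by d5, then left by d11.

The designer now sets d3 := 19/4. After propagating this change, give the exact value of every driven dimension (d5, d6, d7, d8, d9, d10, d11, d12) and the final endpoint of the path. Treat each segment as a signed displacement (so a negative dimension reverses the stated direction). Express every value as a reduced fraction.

d5 = 26
d6 = 26
d7 = 130
d8 = 539/4
d9 = 539/8
d10 = -137/4
d11 = 55/4
d12 = 311/8
endpoint = (27/4, 153/4)

Apply edit: d3 := 19/4
  d5 = d4*2 = 26
  d6 = d4 + d2*5 = 26
  d7 = d5*5 = 130
  d8 = d7 + d1 = 539/4
  d9 = d8/2 = 539/8
  d10 = d6 - d4*5 + d3 = -137/4
  d11 = d3 + 9 = 55/4
  d12 = d9 - d7/4 + 4 = 311/8
Walk from origin (0, 0):
  seg 1: up by d5 = 26 → (0, 26)
  seg 2: down by d11 = 55/4 → (0, 49/4)
  seg 3: left by d10 = -137/4 → (137/4, 49/4)
  seg 4: left by d11 = 55/4 → (41/2, 49/4)
  seg 5: up by d5 = 26 → (41/2, 153/4)
  seg 6: left by d11 = 55/4 → (27/4, 153/4)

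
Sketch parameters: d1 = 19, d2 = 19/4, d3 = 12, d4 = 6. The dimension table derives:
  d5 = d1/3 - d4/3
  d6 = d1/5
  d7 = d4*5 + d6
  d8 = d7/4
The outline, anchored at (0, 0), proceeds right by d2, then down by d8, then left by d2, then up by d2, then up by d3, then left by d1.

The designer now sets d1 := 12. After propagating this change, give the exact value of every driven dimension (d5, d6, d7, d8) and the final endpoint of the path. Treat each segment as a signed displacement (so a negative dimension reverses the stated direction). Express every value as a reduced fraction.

d5 = 2
d6 = 12/5
d7 = 162/5
d8 = 81/10
endpoint = (-12, 173/20)

Apply edit: d1 := 12
  d5 = d1/3 - d4/3 = 2
  d6 = d1/5 = 12/5
  d7 = d4*5 + d6 = 162/5
  d8 = d7/4 = 81/10
Walk from origin (0, 0):
  seg 1: right by d2 = 19/4 → (19/4, 0)
  seg 2: down by d8 = 81/10 → (19/4, -81/10)
  seg 3: left by d2 = 19/4 → (0, -81/10)
  seg 4: up by d2 = 19/4 → (0, -67/20)
  seg 5: up by d3 = 12 → (0, 173/20)
  seg 6: left by d1 = 12 → (-12, 173/20)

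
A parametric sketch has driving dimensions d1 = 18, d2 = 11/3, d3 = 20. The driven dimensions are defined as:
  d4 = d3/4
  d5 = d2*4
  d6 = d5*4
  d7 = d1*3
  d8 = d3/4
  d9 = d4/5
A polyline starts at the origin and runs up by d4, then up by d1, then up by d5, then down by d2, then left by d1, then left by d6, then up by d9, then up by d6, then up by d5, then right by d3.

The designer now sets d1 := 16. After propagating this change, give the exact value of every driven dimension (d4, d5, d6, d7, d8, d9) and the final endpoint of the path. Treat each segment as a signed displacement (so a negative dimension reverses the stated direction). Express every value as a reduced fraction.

d4 = 5
d5 = 44/3
d6 = 176/3
d7 = 48
d8 = 5
d9 = 1
endpoint = (-164/3, 319/3)

Apply edit: d1 := 16
  d4 = d3/4 = 5
  d5 = d2*4 = 44/3
  d6 = d5*4 = 176/3
  d7 = d1*3 = 48
  d8 = d3/4 = 5
  d9 = d4/5 = 1
Walk from origin (0, 0):
  seg 1: up by d4 = 5 → (0, 5)
  seg 2: up by d1 = 16 → (0, 21)
  seg 3: up by d5 = 44/3 → (0, 107/3)
  seg 4: down by d2 = 11/3 → (0, 32)
  seg 5: left by d1 = 16 → (-16, 32)
  seg 6: left by d6 = 176/3 → (-224/3, 32)
  seg 7: up by d9 = 1 → (-224/3, 33)
  seg 8: up by d6 = 176/3 → (-224/3, 275/3)
  seg 9: up by d5 = 44/3 → (-224/3, 319/3)
  seg 10: right by d3 = 20 → (-164/3, 319/3)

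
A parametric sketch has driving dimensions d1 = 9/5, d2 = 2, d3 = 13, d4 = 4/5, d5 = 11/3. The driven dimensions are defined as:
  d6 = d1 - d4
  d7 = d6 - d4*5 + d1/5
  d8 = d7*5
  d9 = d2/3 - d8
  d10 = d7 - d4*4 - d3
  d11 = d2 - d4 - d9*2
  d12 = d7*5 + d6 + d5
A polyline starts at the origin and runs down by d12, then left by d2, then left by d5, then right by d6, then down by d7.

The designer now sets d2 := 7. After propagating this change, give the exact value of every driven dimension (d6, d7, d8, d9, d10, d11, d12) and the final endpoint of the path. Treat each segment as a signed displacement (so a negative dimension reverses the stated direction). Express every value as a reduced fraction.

d6 = 1
d7 = -66/25
d8 = -66/5
d9 = 233/15
d10 = -471/25
d11 = -373/15
d12 = -128/15
endpoint = (-29/3, 838/75)

Apply edit: d2 := 7
  d6 = d1 - d4 = 1
  d7 = d6 - d4*5 + d1/5 = -66/25
  d8 = d7*5 = -66/5
  d9 = d2/3 - d8 = 233/15
  d10 = d7 - d4*4 - d3 = -471/25
  d11 = d2 - d4 - d9*2 = -373/15
  d12 = d7*5 + d6 + d5 = -128/15
Walk from origin (0, 0):
  seg 1: down by d12 = -128/15 → (0, 128/15)
  seg 2: left by d2 = 7 → (-7, 128/15)
  seg 3: left by d5 = 11/3 → (-32/3, 128/15)
  seg 4: right by d6 = 1 → (-29/3, 128/15)
  seg 5: down by d7 = -66/25 → (-29/3, 838/75)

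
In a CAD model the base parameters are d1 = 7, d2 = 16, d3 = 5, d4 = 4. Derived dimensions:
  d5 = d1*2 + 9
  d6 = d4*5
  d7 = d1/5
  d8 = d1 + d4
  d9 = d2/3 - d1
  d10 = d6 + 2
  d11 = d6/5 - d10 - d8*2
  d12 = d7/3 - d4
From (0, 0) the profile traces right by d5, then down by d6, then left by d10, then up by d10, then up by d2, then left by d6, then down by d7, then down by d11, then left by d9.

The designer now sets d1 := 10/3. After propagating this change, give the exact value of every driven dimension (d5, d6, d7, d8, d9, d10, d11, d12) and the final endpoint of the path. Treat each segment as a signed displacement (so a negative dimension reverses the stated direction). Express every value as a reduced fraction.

d5 = 47/3
d6 = 20
d7 = 2/3
d8 = 22/3
d9 = 2
d10 = 22
d11 = -98/3
d12 = -34/9
endpoint = (-85/3, 50)

Apply edit: d1 := 10/3
  d5 = d1*2 + 9 = 47/3
  d6 = d4*5 = 20
  d7 = d1/5 = 2/3
  d8 = d1 + d4 = 22/3
  d9 = d2/3 - d1 = 2
  d10 = d6 + 2 = 22
  d11 = d6/5 - d10 - d8*2 = -98/3
  d12 = d7/3 - d4 = -34/9
Walk from origin (0, 0):
  seg 1: right by d5 = 47/3 → (47/3, 0)
  seg 2: down by d6 = 20 → (47/3, -20)
  seg 3: left by d10 = 22 → (-19/3, -20)
  seg 4: up by d10 = 22 → (-19/3, 2)
  seg 5: up by d2 = 16 → (-19/3, 18)
  seg 6: left by d6 = 20 → (-79/3, 18)
  seg 7: down by d7 = 2/3 → (-79/3, 52/3)
  seg 8: down by d11 = -98/3 → (-79/3, 50)
  seg 9: left by d9 = 2 → (-85/3, 50)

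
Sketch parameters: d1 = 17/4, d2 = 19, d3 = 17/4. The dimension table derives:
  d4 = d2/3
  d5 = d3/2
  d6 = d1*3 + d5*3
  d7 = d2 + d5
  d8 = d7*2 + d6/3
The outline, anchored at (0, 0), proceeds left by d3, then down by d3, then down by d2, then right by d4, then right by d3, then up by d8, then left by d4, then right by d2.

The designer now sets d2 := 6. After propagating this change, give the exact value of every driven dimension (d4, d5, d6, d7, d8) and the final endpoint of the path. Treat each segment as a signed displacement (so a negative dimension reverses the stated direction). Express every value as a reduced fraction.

d4 = 2
d5 = 17/8
d6 = 153/8
d7 = 65/8
d8 = 181/8
endpoint = (6, 99/8)

Apply edit: d2 := 6
  d4 = d2/3 = 2
  d5 = d3/2 = 17/8
  d6 = d1*3 + d5*3 = 153/8
  d7 = d2 + d5 = 65/8
  d8 = d7*2 + d6/3 = 181/8
Walk from origin (0, 0):
  seg 1: left by d3 = 17/4 → (-17/4, 0)
  seg 2: down by d3 = 17/4 → (-17/4, -17/4)
  seg 3: down by d2 = 6 → (-17/4, -41/4)
  seg 4: right by d4 = 2 → (-9/4, -41/4)
  seg 5: right by d3 = 17/4 → (2, -41/4)
  seg 6: up by d8 = 181/8 → (2, 99/8)
  seg 7: left by d4 = 2 → (0, 99/8)
  seg 8: right by d2 = 6 → (6, 99/8)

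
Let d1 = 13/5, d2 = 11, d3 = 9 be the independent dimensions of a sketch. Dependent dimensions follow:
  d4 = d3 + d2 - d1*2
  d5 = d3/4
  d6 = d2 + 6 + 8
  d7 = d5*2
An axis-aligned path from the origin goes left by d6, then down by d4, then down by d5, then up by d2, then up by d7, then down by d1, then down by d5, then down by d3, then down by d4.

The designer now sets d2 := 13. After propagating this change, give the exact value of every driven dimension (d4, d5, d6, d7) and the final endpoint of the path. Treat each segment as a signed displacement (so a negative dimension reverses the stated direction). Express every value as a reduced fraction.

d4 = 84/5
d5 = 9/4
d6 = 27
d7 = 9/2
endpoint = (-27, -161/5)

Apply edit: d2 := 13
  d4 = d3 + d2 - d1*2 = 84/5
  d5 = d3/4 = 9/4
  d6 = d2 + 6 + 8 = 27
  d7 = d5*2 = 9/2
Walk from origin (0, 0):
  seg 1: left by d6 = 27 → (-27, 0)
  seg 2: down by d4 = 84/5 → (-27, -84/5)
  seg 3: down by d5 = 9/4 → (-27, -381/20)
  seg 4: up by d2 = 13 → (-27, -121/20)
  seg 5: up by d7 = 9/2 → (-27, -31/20)
  seg 6: down by d1 = 13/5 → (-27, -83/20)
  seg 7: down by d5 = 9/4 → (-27, -32/5)
  seg 8: down by d3 = 9 → (-27, -77/5)
  seg 9: down by d4 = 84/5 → (-27, -161/5)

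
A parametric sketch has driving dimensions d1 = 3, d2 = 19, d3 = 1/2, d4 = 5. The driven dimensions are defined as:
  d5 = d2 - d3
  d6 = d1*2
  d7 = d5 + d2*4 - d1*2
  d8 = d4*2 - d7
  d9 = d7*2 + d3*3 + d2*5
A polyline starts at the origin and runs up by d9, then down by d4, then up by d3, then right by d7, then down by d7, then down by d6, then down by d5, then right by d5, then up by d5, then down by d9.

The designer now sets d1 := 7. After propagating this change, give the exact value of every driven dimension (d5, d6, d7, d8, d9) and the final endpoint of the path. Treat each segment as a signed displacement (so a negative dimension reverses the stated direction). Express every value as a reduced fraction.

d5 = 37/2
d6 = 14
d7 = 161/2
d8 = -141/2
d9 = 515/2
endpoint = (99, -99)

Apply edit: d1 := 7
  d5 = d2 - d3 = 37/2
  d6 = d1*2 = 14
  d7 = d5 + d2*4 - d1*2 = 161/2
  d8 = d4*2 - d7 = -141/2
  d9 = d7*2 + d3*3 + d2*5 = 515/2
Walk from origin (0, 0):
  seg 1: up by d9 = 515/2 → (0, 515/2)
  seg 2: down by d4 = 5 → (0, 505/2)
  seg 3: up by d3 = 1/2 → (0, 253)
  seg 4: right by d7 = 161/2 → (161/2, 253)
  seg 5: down by d7 = 161/2 → (161/2, 345/2)
  seg 6: down by d6 = 14 → (161/2, 317/2)
  seg 7: down by d5 = 37/2 → (161/2, 140)
  seg 8: right by d5 = 37/2 → (99, 140)
  seg 9: up by d5 = 37/2 → (99, 317/2)
  seg 10: down by d9 = 515/2 → (99, -99)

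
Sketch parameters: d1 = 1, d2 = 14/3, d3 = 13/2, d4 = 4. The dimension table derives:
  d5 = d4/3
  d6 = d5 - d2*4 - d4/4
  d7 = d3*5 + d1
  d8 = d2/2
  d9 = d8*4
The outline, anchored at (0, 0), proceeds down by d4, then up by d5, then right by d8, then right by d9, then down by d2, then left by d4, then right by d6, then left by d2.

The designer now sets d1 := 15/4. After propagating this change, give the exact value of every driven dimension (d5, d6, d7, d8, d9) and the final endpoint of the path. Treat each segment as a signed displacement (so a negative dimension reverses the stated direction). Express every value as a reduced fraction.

Apply edit: d1 := 15/4
  d5 = d4/3 = 4/3
  d6 = d5 - d2*4 - d4/4 = -55/3
  d7 = d3*5 + d1 = 145/4
  d8 = d2/2 = 7/3
  d9 = d8*4 = 28/3
Walk from origin (0, 0):
  seg 1: down by d4 = 4 → (0, -4)
  seg 2: up by d5 = 4/3 → (0, -8/3)
  seg 3: right by d8 = 7/3 → (7/3, -8/3)
  seg 4: right by d9 = 28/3 → (35/3, -8/3)
  seg 5: down by d2 = 14/3 → (35/3, -22/3)
  seg 6: left by d4 = 4 → (23/3, -22/3)
  seg 7: right by d6 = -55/3 → (-32/3, -22/3)
  seg 8: left by d2 = 14/3 → (-46/3, -22/3)

d5 = 4/3
d6 = -55/3
d7 = 145/4
d8 = 7/3
d9 = 28/3
endpoint = (-46/3, -22/3)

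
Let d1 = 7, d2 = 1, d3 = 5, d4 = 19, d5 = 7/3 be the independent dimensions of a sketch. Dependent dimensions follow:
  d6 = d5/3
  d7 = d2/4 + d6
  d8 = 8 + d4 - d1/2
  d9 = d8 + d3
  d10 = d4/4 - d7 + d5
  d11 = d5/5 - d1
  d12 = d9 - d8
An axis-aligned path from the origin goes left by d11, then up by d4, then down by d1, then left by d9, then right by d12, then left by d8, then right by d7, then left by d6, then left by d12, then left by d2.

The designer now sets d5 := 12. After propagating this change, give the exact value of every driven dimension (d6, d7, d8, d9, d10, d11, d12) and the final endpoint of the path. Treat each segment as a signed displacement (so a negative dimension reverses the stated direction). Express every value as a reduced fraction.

d6 = 4
d7 = 17/4
d8 = 47/2
d9 = 57/2
d10 = 25/2
d11 = -23/5
d12 = 5
endpoint = (-963/20, 12)

Apply edit: d5 := 12
  d6 = d5/3 = 4
  d7 = d2/4 + d6 = 17/4
  d8 = 8 + d4 - d1/2 = 47/2
  d9 = d8 + d3 = 57/2
  d10 = d4/4 - d7 + d5 = 25/2
  d11 = d5/5 - d1 = -23/5
  d12 = d9 - d8 = 5
Walk from origin (0, 0):
  seg 1: left by d11 = -23/5 → (23/5, 0)
  seg 2: up by d4 = 19 → (23/5, 19)
  seg 3: down by d1 = 7 → (23/5, 12)
  seg 4: left by d9 = 57/2 → (-239/10, 12)
  seg 5: right by d12 = 5 → (-189/10, 12)
  seg 6: left by d8 = 47/2 → (-212/5, 12)
  seg 7: right by d7 = 17/4 → (-763/20, 12)
  seg 8: left by d6 = 4 → (-843/20, 12)
  seg 9: left by d12 = 5 → (-943/20, 12)
  seg 10: left by d2 = 1 → (-963/20, 12)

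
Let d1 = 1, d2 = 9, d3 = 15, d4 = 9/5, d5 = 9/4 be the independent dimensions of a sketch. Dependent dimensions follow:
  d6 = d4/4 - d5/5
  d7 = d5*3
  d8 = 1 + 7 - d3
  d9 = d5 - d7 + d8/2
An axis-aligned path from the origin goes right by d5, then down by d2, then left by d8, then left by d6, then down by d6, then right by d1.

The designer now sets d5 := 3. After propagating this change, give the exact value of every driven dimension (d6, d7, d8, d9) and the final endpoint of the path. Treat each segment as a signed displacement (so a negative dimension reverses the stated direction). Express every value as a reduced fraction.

d6 = -3/20
d7 = 9
d8 = -7
d9 = -19/2
endpoint = (223/20, -177/20)

Apply edit: d5 := 3
  d6 = d4/4 - d5/5 = -3/20
  d7 = d5*3 = 9
  d8 = 1 + 7 - d3 = -7
  d9 = d5 - d7 + d8/2 = -19/2
Walk from origin (0, 0):
  seg 1: right by d5 = 3 → (3, 0)
  seg 2: down by d2 = 9 → (3, -9)
  seg 3: left by d8 = -7 → (10, -9)
  seg 4: left by d6 = -3/20 → (203/20, -9)
  seg 5: down by d6 = -3/20 → (203/20, -177/20)
  seg 6: right by d1 = 1 → (223/20, -177/20)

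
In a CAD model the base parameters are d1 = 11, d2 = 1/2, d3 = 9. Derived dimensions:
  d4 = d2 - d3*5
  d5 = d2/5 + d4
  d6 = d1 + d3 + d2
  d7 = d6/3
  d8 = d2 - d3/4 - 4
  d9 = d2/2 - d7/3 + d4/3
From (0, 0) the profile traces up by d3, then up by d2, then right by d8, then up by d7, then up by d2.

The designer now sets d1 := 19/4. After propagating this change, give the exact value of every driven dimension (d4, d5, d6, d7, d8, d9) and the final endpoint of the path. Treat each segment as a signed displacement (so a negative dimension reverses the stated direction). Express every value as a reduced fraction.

d4 = -89/2
d5 = -222/5
d6 = 57/4
d7 = 19/4
d8 = -23/4
d9 = -97/6
endpoint = (-23/4, 59/4)

Apply edit: d1 := 19/4
  d4 = d2 - d3*5 = -89/2
  d5 = d2/5 + d4 = -222/5
  d6 = d1 + d3 + d2 = 57/4
  d7 = d6/3 = 19/4
  d8 = d2 - d3/4 - 4 = -23/4
  d9 = d2/2 - d7/3 + d4/3 = -97/6
Walk from origin (0, 0):
  seg 1: up by d3 = 9 → (0, 9)
  seg 2: up by d2 = 1/2 → (0, 19/2)
  seg 3: right by d8 = -23/4 → (-23/4, 19/2)
  seg 4: up by d7 = 19/4 → (-23/4, 57/4)
  seg 5: up by d2 = 1/2 → (-23/4, 59/4)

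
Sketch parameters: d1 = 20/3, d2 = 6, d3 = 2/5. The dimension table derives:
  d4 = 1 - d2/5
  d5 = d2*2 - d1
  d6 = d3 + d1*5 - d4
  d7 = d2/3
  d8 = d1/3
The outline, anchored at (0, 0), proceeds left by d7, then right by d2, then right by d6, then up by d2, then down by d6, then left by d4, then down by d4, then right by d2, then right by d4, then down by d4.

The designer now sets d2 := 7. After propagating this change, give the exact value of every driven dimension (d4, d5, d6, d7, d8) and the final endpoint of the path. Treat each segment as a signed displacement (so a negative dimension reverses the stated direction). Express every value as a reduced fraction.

d4 = -2/5
d5 = 22/3
d6 = 512/15
d7 = 7/3
d8 = 20/9
endpoint = (229/5, -79/3)

Apply edit: d2 := 7
  d4 = 1 - d2/5 = -2/5
  d5 = d2*2 - d1 = 22/3
  d6 = d3 + d1*5 - d4 = 512/15
  d7 = d2/3 = 7/3
  d8 = d1/3 = 20/9
Walk from origin (0, 0):
  seg 1: left by d7 = 7/3 → (-7/3, 0)
  seg 2: right by d2 = 7 → (14/3, 0)
  seg 3: right by d6 = 512/15 → (194/5, 0)
  seg 4: up by d2 = 7 → (194/5, 7)
  seg 5: down by d6 = 512/15 → (194/5, -407/15)
  seg 6: left by d4 = -2/5 → (196/5, -407/15)
  seg 7: down by d4 = -2/5 → (196/5, -401/15)
  seg 8: right by d2 = 7 → (231/5, -401/15)
  seg 9: right by d4 = -2/5 → (229/5, -401/15)
  seg 10: down by d4 = -2/5 → (229/5, -79/3)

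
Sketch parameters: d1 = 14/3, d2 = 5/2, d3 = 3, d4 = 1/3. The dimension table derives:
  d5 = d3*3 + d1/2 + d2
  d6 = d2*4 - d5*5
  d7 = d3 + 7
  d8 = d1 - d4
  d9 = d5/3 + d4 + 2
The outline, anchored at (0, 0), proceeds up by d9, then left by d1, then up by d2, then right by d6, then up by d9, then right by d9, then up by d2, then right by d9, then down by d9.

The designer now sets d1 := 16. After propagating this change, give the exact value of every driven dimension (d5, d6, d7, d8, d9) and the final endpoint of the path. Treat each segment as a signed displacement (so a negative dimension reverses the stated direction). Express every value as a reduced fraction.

Apply edit: d1 := 16
  d5 = d3*3 + d1/2 + d2 = 39/2
  d6 = d2*4 - d5*5 = -175/2
  d7 = d3 + 7 = 10
  d8 = d1 - d4 = 47/3
  d9 = d5/3 + d4 + 2 = 53/6
Walk from origin (0, 0):
  seg 1: up by d9 = 53/6 → (0, 53/6)
  seg 2: left by d1 = 16 → (-16, 53/6)
  seg 3: up by d2 = 5/2 → (-16, 34/3)
  seg 4: right by d6 = -175/2 → (-207/2, 34/3)
  seg 5: up by d9 = 53/6 → (-207/2, 121/6)
  seg 6: right by d9 = 53/6 → (-284/3, 121/6)
  seg 7: up by d2 = 5/2 → (-284/3, 68/3)
  seg 8: right by d9 = 53/6 → (-515/6, 68/3)
  seg 9: down by d9 = 53/6 → (-515/6, 83/6)

d5 = 39/2
d6 = -175/2
d7 = 10
d8 = 47/3
d9 = 53/6
endpoint = (-515/6, 83/6)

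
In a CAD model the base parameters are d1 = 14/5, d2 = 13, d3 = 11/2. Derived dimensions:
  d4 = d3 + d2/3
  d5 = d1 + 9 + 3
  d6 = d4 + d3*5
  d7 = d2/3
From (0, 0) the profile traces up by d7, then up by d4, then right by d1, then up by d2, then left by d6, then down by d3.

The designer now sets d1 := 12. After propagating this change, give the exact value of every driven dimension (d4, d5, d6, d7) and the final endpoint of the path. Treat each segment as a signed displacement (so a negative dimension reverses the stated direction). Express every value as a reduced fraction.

d4 = 59/6
d5 = 24
d6 = 112/3
d7 = 13/3
endpoint = (-76/3, 65/3)

Apply edit: d1 := 12
  d4 = d3 + d2/3 = 59/6
  d5 = d1 + 9 + 3 = 24
  d6 = d4 + d3*5 = 112/3
  d7 = d2/3 = 13/3
Walk from origin (0, 0):
  seg 1: up by d7 = 13/3 → (0, 13/3)
  seg 2: up by d4 = 59/6 → (0, 85/6)
  seg 3: right by d1 = 12 → (12, 85/6)
  seg 4: up by d2 = 13 → (12, 163/6)
  seg 5: left by d6 = 112/3 → (-76/3, 163/6)
  seg 6: down by d3 = 11/2 → (-76/3, 65/3)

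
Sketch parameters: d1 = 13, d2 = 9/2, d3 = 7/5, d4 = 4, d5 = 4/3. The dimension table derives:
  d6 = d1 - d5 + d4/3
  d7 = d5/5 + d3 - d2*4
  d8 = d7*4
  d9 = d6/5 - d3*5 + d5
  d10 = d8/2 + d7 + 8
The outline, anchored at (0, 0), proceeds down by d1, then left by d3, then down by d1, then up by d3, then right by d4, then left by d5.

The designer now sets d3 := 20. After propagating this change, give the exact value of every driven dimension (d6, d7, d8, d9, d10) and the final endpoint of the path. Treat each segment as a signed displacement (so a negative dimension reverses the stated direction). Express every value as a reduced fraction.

Apply edit: d3 := 20
  d6 = d1 - d5 + d4/3 = 13
  d7 = d5/5 + d3 - d2*4 = 34/15
  d8 = d7*4 = 136/15
  d9 = d6/5 - d3*5 + d5 = -1441/15
  d10 = d8/2 + d7 + 8 = 74/5
Walk from origin (0, 0):
  seg 1: down by d1 = 13 → (0, -13)
  seg 2: left by d3 = 20 → (-20, -13)
  seg 3: down by d1 = 13 → (-20, -26)
  seg 4: up by d3 = 20 → (-20, -6)
  seg 5: right by d4 = 4 → (-16, -6)
  seg 6: left by d5 = 4/3 → (-52/3, -6)

d6 = 13
d7 = 34/15
d8 = 136/15
d9 = -1441/15
d10 = 74/5
endpoint = (-52/3, -6)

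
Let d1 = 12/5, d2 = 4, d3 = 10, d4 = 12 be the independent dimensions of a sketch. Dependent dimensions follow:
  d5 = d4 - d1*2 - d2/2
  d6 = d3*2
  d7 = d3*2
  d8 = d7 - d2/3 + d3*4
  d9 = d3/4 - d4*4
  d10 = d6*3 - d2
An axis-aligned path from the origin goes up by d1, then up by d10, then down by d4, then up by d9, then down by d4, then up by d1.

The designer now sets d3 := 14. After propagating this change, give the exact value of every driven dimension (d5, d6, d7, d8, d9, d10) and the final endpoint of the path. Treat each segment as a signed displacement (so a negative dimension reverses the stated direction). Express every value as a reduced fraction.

Apply edit: d3 := 14
  d5 = d4 - d1*2 - d2/2 = 26/5
  d6 = d3*2 = 28
  d7 = d3*2 = 28
  d8 = d7 - d2/3 + d3*4 = 248/3
  d9 = d3/4 - d4*4 = -89/2
  d10 = d6*3 - d2 = 80
Walk from origin (0, 0):
  seg 1: up by d1 = 12/5 → (0, 12/5)
  seg 2: up by d10 = 80 → (0, 412/5)
  seg 3: down by d4 = 12 → (0, 352/5)
  seg 4: up by d9 = -89/2 → (0, 259/10)
  seg 5: down by d4 = 12 → (0, 139/10)
  seg 6: up by d1 = 12/5 → (0, 163/10)

d5 = 26/5
d6 = 28
d7 = 28
d8 = 248/3
d9 = -89/2
d10 = 80
endpoint = (0, 163/10)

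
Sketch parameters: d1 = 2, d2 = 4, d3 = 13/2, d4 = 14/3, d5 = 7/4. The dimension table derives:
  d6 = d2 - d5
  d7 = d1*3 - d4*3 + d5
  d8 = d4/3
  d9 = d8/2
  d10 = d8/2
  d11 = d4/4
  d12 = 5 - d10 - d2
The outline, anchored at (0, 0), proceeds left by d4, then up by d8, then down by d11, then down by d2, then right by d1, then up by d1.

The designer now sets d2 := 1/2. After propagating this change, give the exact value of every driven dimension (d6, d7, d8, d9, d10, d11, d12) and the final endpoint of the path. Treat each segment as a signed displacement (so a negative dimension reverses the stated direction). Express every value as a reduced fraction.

d6 = -5/4
d7 = -25/4
d8 = 14/9
d9 = 7/9
d10 = 7/9
d11 = 7/6
d12 = 67/18
endpoint = (-8/3, 17/9)

Apply edit: d2 := 1/2
  d6 = d2 - d5 = -5/4
  d7 = d1*3 - d4*3 + d5 = -25/4
  d8 = d4/3 = 14/9
  d9 = d8/2 = 7/9
  d10 = d8/2 = 7/9
  d11 = d4/4 = 7/6
  d12 = 5 - d10 - d2 = 67/18
Walk from origin (0, 0):
  seg 1: left by d4 = 14/3 → (-14/3, 0)
  seg 2: up by d8 = 14/9 → (-14/3, 14/9)
  seg 3: down by d11 = 7/6 → (-14/3, 7/18)
  seg 4: down by d2 = 1/2 → (-14/3, -1/9)
  seg 5: right by d1 = 2 → (-8/3, -1/9)
  seg 6: up by d1 = 2 → (-8/3, 17/9)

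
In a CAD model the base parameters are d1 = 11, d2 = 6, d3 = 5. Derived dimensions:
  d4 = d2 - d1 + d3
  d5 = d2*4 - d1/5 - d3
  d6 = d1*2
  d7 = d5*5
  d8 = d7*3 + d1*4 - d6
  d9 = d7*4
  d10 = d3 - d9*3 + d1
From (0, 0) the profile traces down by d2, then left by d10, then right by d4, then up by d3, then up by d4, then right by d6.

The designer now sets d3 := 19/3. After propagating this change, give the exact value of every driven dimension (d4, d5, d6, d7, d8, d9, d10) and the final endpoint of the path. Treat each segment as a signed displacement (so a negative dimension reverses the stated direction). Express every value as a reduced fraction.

d4 = 4/3
d5 = 232/15
d6 = 22
d7 = 232/3
d8 = 254
d9 = 928/3
d10 = -2732/3
endpoint = (934, 5/3)

Apply edit: d3 := 19/3
  d4 = d2 - d1 + d3 = 4/3
  d5 = d2*4 - d1/5 - d3 = 232/15
  d6 = d1*2 = 22
  d7 = d5*5 = 232/3
  d8 = d7*3 + d1*4 - d6 = 254
  d9 = d7*4 = 928/3
  d10 = d3 - d9*3 + d1 = -2732/3
Walk from origin (0, 0):
  seg 1: down by d2 = 6 → (0, -6)
  seg 2: left by d10 = -2732/3 → (2732/3, -6)
  seg 3: right by d4 = 4/3 → (912, -6)
  seg 4: up by d3 = 19/3 → (912, 1/3)
  seg 5: up by d4 = 4/3 → (912, 5/3)
  seg 6: right by d6 = 22 → (934, 5/3)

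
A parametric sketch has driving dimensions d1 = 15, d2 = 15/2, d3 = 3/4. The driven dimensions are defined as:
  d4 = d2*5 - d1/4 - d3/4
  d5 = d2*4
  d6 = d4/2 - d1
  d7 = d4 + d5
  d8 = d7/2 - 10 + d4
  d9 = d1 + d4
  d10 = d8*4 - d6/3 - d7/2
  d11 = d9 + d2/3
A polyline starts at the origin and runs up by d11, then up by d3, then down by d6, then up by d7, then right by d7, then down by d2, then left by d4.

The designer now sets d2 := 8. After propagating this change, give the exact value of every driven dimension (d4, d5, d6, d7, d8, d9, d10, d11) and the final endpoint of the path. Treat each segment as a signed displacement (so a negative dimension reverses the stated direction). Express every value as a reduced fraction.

d4 = 577/16
d5 = 32
d6 = 97/32
d7 = 1089/16
d8 = 1923/32
d9 = 817/16
d10 = 616/3
d11 = 2579/48
endpoint = (32, 10705/96)

Apply edit: d2 := 8
  d4 = d2*5 - d1/4 - d3/4 = 577/16
  d5 = d2*4 = 32
  d6 = d4/2 - d1 = 97/32
  d7 = d4 + d5 = 1089/16
  d8 = d7/2 - 10 + d4 = 1923/32
  d9 = d1 + d4 = 817/16
  d10 = d8*4 - d6/3 - d7/2 = 616/3
  d11 = d9 + d2/3 = 2579/48
Walk from origin (0, 0):
  seg 1: up by d11 = 2579/48 → (0, 2579/48)
  seg 2: up by d3 = 3/4 → (0, 2615/48)
  seg 3: down by d6 = 97/32 → (0, 4939/96)
  seg 4: up by d7 = 1089/16 → (0, 11473/96)
  seg 5: right by d7 = 1089/16 → (1089/16, 11473/96)
  seg 6: down by d2 = 8 → (1089/16, 10705/96)
  seg 7: left by d4 = 577/16 → (32, 10705/96)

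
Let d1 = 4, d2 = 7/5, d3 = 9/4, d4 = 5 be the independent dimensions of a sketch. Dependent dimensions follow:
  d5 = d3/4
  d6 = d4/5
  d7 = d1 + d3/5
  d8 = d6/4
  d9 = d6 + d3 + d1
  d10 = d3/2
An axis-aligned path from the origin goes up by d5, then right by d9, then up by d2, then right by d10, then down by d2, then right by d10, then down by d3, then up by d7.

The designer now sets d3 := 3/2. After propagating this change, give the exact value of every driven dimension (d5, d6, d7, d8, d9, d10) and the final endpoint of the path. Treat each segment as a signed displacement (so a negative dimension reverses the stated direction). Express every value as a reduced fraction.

d5 = 3/8
d6 = 1
d7 = 43/10
d8 = 1/4
d9 = 13/2
d10 = 3/4
endpoint = (8, 127/40)

Apply edit: d3 := 3/2
  d5 = d3/4 = 3/8
  d6 = d4/5 = 1
  d7 = d1 + d3/5 = 43/10
  d8 = d6/4 = 1/4
  d9 = d6 + d3 + d1 = 13/2
  d10 = d3/2 = 3/4
Walk from origin (0, 0):
  seg 1: up by d5 = 3/8 → (0, 3/8)
  seg 2: right by d9 = 13/2 → (13/2, 3/8)
  seg 3: up by d2 = 7/5 → (13/2, 71/40)
  seg 4: right by d10 = 3/4 → (29/4, 71/40)
  seg 5: down by d2 = 7/5 → (29/4, 3/8)
  seg 6: right by d10 = 3/4 → (8, 3/8)
  seg 7: down by d3 = 3/2 → (8, -9/8)
  seg 8: up by d7 = 43/10 → (8, 127/40)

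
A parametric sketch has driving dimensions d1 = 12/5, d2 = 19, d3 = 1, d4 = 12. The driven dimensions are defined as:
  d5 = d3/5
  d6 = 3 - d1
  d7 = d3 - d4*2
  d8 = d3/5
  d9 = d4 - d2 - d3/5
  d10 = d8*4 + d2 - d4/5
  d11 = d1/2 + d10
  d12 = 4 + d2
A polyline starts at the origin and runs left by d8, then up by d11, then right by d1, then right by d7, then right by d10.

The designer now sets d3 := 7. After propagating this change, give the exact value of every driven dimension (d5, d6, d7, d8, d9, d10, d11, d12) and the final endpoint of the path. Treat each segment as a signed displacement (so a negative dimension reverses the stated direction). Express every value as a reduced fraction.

Apply edit: d3 := 7
  d5 = d3/5 = 7/5
  d6 = 3 - d1 = 3/5
  d7 = d3 - d4*2 = -17
  d8 = d3/5 = 7/5
  d9 = d4 - d2 - d3/5 = -42/5
  d10 = d8*4 + d2 - d4/5 = 111/5
  d11 = d1/2 + d10 = 117/5
  d12 = 4 + d2 = 23
Walk from origin (0, 0):
  seg 1: left by d8 = 7/5 → (-7/5, 0)
  seg 2: up by d11 = 117/5 → (-7/5, 117/5)
  seg 3: right by d1 = 12/5 → (1, 117/5)
  seg 4: right by d7 = -17 → (-16, 117/5)
  seg 5: right by d10 = 111/5 → (31/5, 117/5)

d5 = 7/5
d6 = 3/5
d7 = -17
d8 = 7/5
d9 = -42/5
d10 = 111/5
d11 = 117/5
d12 = 23
endpoint = (31/5, 117/5)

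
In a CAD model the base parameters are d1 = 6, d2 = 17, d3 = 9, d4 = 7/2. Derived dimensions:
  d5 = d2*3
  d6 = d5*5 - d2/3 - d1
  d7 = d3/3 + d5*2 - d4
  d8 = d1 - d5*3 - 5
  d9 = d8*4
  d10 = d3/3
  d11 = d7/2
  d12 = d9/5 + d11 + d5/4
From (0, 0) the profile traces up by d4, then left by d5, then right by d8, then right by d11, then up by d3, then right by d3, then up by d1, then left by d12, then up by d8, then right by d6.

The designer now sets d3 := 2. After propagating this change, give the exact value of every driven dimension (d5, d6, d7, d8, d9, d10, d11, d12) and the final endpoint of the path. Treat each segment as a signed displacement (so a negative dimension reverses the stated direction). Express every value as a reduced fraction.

d5 = 51
d6 = 730/3
d7 = 595/6
d8 = -152
d9 = -608
d10 = 2/3
d11 = 595/12
d12 = -889/15
endpoint = (9071/60, -281/2)

Apply edit: d3 := 2
  d5 = d2*3 = 51
  d6 = d5*5 - d2/3 - d1 = 730/3
  d7 = d3/3 + d5*2 - d4 = 595/6
  d8 = d1 - d5*3 - 5 = -152
  d9 = d8*4 = -608
  d10 = d3/3 = 2/3
  d11 = d7/2 = 595/12
  d12 = d9/5 + d11 + d5/4 = -889/15
Walk from origin (0, 0):
  seg 1: up by d4 = 7/2 → (0, 7/2)
  seg 2: left by d5 = 51 → (-51, 7/2)
  seg 3: right by d8 = -152 → (-203, 7/2)
  seg 4: right by d11 = 595/12 → (-1841/12, 7/2)
  seg 5: up by d3 = 2 → (-1841/12, 11/2)
  seg 6: right by d3 = 2 → (-1817/12, 11/2)
  seg 7: up by d1 = 6 → (-1817/12, 23/2)
  seg 8: left by d12 = -889/15 → (-1843/20, 23/2)
  seg 9: up by d8 = -152 → (-1843/20, -281/2)
  seg 10: right by d6 = 730/3 → (9071/60, -281/2)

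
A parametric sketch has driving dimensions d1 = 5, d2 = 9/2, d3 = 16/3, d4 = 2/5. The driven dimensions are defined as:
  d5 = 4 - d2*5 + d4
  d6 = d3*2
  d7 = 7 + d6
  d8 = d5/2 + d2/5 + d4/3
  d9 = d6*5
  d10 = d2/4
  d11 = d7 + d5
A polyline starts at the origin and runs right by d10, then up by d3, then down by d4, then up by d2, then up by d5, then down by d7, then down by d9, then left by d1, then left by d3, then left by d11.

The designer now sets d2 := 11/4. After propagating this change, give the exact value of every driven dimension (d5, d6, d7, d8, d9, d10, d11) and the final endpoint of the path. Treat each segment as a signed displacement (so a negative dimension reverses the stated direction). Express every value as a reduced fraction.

Apply edit: d2 := 11/4
  d5 = 4 - d2*5 + d4 = -187/20
  d6 = d3*2 = 32/3
  d7 = 7 + d6 = 53/3
  d8 = d5/2 + d2/5 + d4/3 = -479/120
  d9 = d6*5 = 160/3
  d10 = d2/4 = 11/16
  d11 = d7 + d5 = 499/60
Walk from origin (0, 0):
  seg 1: right by d10 = 11/16 → (11/16, 0)
  seg 2: up by d3 = 16/3 → (11/16, 16/3)
  seg 3: down by d4 = 2/5 → (11/16, 74/15)
  seg 4: up by d2 = 11/4 → (11/16, 461/60)
  seg 5: up by d5 = -187/20 → (11/16, -5/3)
  seg 6: down by d7 = 53/3 → (11/16, -58/3)
  seg 7: down by d9 = 160/3 → (11/16, -218/3)
  seg 8: left by d1 = 5 → (-69/16, -218/3)
  seg 9: left by d3 = 16/3 → (-463/48, -218/3)
  seg 10: left by d11 = 499/60 → (-1437/80, -218/3)

d5 = -187/20
d6 = 32/3
d7 = 53/3
d8 = -479/120
d9 = 160/3
d10 = 11/16
d11 = 499/60
endpoint = (-1437/80, -218/3)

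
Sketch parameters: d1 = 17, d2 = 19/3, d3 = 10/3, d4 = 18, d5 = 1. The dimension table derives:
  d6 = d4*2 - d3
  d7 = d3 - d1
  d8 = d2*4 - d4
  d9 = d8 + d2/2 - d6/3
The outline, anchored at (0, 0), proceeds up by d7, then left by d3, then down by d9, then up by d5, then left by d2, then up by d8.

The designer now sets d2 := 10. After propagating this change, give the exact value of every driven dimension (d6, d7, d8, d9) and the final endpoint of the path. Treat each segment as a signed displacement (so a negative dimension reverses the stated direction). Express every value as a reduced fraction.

d6 = 98/3
d7 = -41/3
d8 = 22
d9 = 145/9
endpoint = (-40/3, -61/9)

Apply edit: d2 := 10
  d6 = d4*2 - d3 = 98/3
  d7 = d3 - d1 = -41/3
  d8 = d2*4 - d4 = 22
  d9 = d8 + d2/2 - d6/3 = 145/9
Walk from origin (0, 0):
  seg 1: up by d7 = -41/3 → (0, -41/3)
  seg 2: left by d3 = 10/3 → (-10/3, -41/3)
  seg 3: down by d9 = 145/9 → (-10/3, -268/9)
  seg 4: up by d5 = 1 → (-10/3, -259/9)
  seg 5: left by d2 = 10 → (-40/3, -259/9)
  seg 6: up by d8 = 22 → (-40/3, -61/9)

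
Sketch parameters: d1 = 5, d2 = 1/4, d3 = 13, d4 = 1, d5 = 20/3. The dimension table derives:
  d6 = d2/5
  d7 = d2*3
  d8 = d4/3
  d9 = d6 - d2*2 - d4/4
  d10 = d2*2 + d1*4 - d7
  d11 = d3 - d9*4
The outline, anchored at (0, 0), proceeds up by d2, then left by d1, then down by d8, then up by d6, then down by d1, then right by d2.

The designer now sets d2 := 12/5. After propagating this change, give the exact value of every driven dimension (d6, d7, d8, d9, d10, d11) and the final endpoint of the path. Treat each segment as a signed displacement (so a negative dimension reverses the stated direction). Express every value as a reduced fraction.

Apply edit: d2 := 12/5
  d6 = d2/5 = 12/25
  d7 = d2*3 = 36/5
  d8 = d4/3 = 1/3
  d9 = d6 - d2*2 - d4/4 = -457/100
  d10 = d2*2 + d1*4 - d7 = 88/5
  d11 = d3 - d9*4 = 782/25
Walk from origin (0, 0):
  seg 1: up by d2 = 12/5 → (0, 12/5)
  seg 2: left by d1 = 5 → (-5, 12/5)
  seg 3: down by d8 = 1/3 → (-5, 31/15)
  seg 4: up by d6 = 12/25 → (-5, 191/75)
  seg 5: down by d1 = 5 → (-5, -184/75)
  seg 6: right by d2 = 12/5 → (-13/5, -184/75)

d6 = 12/25
d7 = 36/5
d8 = 1/3
d9 = -457/100
d10 = 88/5
d11 = 782/25
endpoint = (-13/5, -184/75)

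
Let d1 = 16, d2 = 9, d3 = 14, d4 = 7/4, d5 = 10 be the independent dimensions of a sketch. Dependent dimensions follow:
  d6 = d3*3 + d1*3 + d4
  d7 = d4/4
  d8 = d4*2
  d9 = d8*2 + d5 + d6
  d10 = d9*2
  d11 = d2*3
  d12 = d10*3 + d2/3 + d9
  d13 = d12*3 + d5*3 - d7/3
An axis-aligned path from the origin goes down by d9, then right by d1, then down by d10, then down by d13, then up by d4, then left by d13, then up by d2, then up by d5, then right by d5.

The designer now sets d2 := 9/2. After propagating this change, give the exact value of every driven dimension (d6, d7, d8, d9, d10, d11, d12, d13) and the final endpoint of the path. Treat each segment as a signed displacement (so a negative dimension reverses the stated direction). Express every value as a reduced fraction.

d6 = 367/4
d7 = 7/16
d8 = 7/2
d9 = 435/4
d10 = 435/2
d11 = 27/2
d12 = 3051/4
d13 = 111269/48
endpoint = (-110021/48, -126149/48)

Apply edit: d2 := 9/2
  d6 = d3*3 + d1*3 + d4 = 367/4
  d7 = d4/4 = 7/16
  d8 = d4*2 = 7/2
  d9 = d8*2 + d5 + d6 = 435/4
  d10 = d9*2 = 435/2
  d11 = d2*3 = 27/2
  d12 = d10*3 + d2/3 + d9 = 3051/4
  d13 = d12*3 + d5*3 - d7/3 = 111269/48
Walk from origin (0, 0):
  seg 1: down by d9 = 435/4 → (0, -435/4)
  seg 2: right by d1 = 16 → (16, -435/4)
  seg 3: down by d10 = 435/2 → (16, -1305/4)
  seg 4: down by d13 = 111269/48 → (16, -126929/48)
  seg 5: up by d4 = 7/4 → (16, -126845/48)
  seg 6: left by d13 = 111269/48 → (-110501/48, -126845/48)
  seg 7: up by d2 = 9/2 → (-110501/48, -126629/48)
  seg 8: up by d5 = 10 → (-110501/48, -126149/48)
  seg 9: right by d5 = 10 → (-110021/48, -126149/48)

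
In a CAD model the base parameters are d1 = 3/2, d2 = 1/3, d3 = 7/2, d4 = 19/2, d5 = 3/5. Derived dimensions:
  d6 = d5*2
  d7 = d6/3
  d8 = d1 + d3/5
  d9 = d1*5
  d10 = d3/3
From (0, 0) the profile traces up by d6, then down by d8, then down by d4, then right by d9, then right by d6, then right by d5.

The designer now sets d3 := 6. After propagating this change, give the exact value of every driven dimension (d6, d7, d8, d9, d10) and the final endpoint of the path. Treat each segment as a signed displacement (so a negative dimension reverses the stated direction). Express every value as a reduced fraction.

Apply edit: d3 := 6
  d6 = d5*2 = 6/5
  d7 = d6/3 = 2/5
  d8 = d1 + d3/5 = 27/10
  d9 = d1*5 = 15/2
  d10 = d3/3 = 2
Walk from origin (0, 0):
  seg 1: up by d6 = 6/5 → (0, 6/5)
  seg 2: down by d8 = 27/10 → (0, -3/2)
  seg 3: down by d4 = 19/2 → (0, -11)
  seg 4: right by d9 = 15/2 → (15/2, -11)
  seg 5: right by d6 = 6/5 → (87/10, -11)
  seg 6: right by d5 = 3/5 → (93/10, -11)

d6 = 6/5
d7 = 2/5
d8 = 27/10
d9 = 15/2
d10 = 2
endpoint = (93/10, -11)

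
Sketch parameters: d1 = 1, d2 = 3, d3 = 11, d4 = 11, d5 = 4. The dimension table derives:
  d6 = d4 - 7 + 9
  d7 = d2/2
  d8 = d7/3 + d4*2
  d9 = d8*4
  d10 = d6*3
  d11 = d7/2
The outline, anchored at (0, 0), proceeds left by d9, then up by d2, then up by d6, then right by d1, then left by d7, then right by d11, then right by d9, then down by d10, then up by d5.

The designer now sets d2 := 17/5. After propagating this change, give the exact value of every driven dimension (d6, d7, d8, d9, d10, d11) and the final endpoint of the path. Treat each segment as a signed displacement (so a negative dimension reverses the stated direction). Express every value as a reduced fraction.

Apply edit: d2 := 17/5
  d6 = d4 - 7 + 9 = 13
  d7 = d2/2 = 17/10
  d8 = d7/3 + d4*2 = 677/30
  d9 = d8*4 = 1354/15
  d10 = d6*3 = 39
  d11 = d7/2 = 17/20
Walk from origin (0, 0):
  seg 1: left by d9 = 1354/15 → (-1354/15, 0)
  seg 2: up by d2 = 17/5 → (-1354/15, 17/5)
  seg 3: up by d6 = 13 → (-1354/15, 82/5)
  seg 4: right by d1 = 1 → (-1339/15, 82/5)
  seg 5: left by d7 = 17/10 → (-2729/30, 82/5)
  seg 6: right by d11 = 17/20 → (-5407/60, 82/5)
  seg 7: right by d9 = 1354/15 → (3/20, 82/5)
  seg 8: down by d10 = 39 → (3/20, -113/5)
  seg 9: up by d5 = 4 → (3/20, -93/5)

d6 = 13
d7 = 17/10
d8 = 677/30
d9 = 1354/15
d10 = 39
d11 = 17/20
endpoint = (3/20, -93/5)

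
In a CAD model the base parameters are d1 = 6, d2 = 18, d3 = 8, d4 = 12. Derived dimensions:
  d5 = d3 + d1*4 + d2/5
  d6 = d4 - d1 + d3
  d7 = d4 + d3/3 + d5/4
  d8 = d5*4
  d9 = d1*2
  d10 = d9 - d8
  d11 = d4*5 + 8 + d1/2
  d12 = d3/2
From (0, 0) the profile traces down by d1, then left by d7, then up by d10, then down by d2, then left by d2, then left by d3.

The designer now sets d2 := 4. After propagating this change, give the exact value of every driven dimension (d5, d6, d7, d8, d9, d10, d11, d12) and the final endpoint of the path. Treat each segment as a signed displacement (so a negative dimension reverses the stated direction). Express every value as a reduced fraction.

Apply edit: d2 := 4
  d5 = d3 + d1*4 + d2/5 = 164/5
  d6 = d4 - d1 + d3 = 14
  d7 = d4 + d3/3 + d5/4 = 343/15
  d8 = d5*4 = 656/5
  d9 = d1*2 = 12
  d10 = d9 - d8 = -596/5
  d11 = d4*5 + 8 + d1/2 = 71
  d12 = d3/2 = 4
Walk from origin (0, 0):
  seg 1: down by d1 = 6 → (0, -6)
  seg 2: left by d7 = 343/15 → (-343/15, -6)
  seg 3: up by d10 = -596/5 → (-343/15, -626/5)
  seg 4: down by d2 = 4 → (-343/15, -646/5)
  seg 5: left by d2 = 4 → (-403/15, -646/5)
  seg 6: left by d3 = 8 → (-523/15, -646/5)

d5 = 164/5
d6 = 14
d7 = 343/15
d8 = 656/5
d9 = 12
d10 = -596/5
d11 = 71
d12 = 4
endpoint = (-523/15, -646/5)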